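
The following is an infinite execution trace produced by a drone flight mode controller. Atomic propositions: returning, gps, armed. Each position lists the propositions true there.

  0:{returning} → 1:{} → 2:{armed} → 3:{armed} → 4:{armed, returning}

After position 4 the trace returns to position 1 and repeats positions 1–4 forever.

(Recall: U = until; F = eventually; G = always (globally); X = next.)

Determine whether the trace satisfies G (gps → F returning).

Satisfied

gps → F returning holds at every position 0..4, and those are all positions ever visited, so G (gps → F returning) holds.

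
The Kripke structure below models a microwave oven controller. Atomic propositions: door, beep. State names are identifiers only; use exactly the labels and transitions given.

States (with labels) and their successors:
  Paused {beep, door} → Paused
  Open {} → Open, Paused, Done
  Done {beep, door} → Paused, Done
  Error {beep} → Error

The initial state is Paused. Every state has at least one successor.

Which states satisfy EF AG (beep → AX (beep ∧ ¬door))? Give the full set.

{Error}

States satisfying AG (beep → AX (beep ∧ ¬door)): {Error}.
States satisfying EF AG (beep → AX (beep ∧ ¬door)): {Error}.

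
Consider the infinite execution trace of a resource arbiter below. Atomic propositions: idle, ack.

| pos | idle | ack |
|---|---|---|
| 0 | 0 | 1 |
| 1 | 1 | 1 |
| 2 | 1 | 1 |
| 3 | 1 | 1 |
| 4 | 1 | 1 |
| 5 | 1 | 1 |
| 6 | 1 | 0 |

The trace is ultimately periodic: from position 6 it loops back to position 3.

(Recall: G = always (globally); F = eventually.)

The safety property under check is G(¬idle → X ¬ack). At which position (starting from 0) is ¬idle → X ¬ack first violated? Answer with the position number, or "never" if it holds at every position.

0

At position 0 the labels are {ack} and the next position 1 has {ack, idle}, so ¬idle → X ¬ack is false there. This is the first violation.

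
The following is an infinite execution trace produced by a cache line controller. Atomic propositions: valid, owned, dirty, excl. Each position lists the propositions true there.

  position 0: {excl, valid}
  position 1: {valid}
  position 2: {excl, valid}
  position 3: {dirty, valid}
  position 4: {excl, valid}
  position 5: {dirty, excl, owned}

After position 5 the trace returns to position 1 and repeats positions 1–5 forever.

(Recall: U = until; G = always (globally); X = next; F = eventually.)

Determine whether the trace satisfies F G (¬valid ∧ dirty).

G (¬valid ∧ dirty) is false at every position 0..5, so it never becomes true and F G (¬valid ∧ dirty) fails.

No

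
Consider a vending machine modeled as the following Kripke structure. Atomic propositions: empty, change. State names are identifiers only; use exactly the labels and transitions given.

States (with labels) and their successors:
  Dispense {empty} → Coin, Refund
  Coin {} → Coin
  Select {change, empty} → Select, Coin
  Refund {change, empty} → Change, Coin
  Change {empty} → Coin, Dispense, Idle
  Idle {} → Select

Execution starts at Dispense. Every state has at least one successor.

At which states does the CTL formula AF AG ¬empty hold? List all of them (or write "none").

{Coin}

States satisfying AG ¬empty: {Coin}.
States satisfying AF AG ¬empty: {Coin}.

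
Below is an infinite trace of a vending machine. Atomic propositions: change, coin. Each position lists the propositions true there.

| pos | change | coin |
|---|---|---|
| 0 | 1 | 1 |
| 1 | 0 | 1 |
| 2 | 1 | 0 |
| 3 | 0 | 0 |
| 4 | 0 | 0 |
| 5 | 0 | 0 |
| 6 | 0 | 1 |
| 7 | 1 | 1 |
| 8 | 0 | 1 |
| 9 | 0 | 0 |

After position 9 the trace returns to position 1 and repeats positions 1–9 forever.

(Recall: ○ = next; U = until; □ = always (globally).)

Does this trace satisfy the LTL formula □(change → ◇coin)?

Yes

change → ◇coin holds at every position 0..9, and those are all positions ever visited, so □(change → ◇coin) holds.
Positions where change holds: 0, 2, 7.
Check ◇coin at each: 0→ok, 2→ok, 7→ok.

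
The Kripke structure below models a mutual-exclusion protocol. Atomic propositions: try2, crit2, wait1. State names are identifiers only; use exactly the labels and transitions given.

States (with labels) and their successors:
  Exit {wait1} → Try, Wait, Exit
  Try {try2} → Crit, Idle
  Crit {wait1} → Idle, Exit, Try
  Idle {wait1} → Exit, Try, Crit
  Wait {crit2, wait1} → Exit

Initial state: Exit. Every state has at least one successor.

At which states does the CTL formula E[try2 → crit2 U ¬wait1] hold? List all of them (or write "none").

States satisfying try2 → crit2: {Exit, Crit, Idle, Wait}.
States satisfying ¬wait1: {Try}.
States satisfying E[try2 → crit2 U ¬wait1]: {Exit, Try, Crit, Idle, Wait}.

{Exit, Try, Crit, Idle, Wait}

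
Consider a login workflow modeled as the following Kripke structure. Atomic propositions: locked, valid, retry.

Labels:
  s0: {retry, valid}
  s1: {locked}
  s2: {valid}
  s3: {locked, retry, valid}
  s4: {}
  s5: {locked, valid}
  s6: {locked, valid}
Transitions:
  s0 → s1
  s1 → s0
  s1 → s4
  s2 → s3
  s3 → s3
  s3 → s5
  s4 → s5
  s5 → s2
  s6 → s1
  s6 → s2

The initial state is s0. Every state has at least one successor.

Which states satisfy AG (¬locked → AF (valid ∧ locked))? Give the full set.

{s2, s3, s4, s5}

States satisfying ¬locked → AF (valid ∧ locked): {s1, s2, s3, s4, s5, s6}.
States satisfying AG (¬locked → AF (valid ∧ locked)): {s2, s3, s4, s5}.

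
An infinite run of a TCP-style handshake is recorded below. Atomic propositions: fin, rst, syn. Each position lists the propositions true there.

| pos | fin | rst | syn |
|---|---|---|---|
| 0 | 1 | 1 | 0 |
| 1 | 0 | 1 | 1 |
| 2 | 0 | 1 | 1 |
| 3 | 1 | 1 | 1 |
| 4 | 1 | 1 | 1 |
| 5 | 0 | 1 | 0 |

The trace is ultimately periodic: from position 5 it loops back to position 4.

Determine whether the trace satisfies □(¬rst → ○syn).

¬rst → ○syn holds at every position 0..5, and those are all positions ever visited, so □(¬rst → ○syn) holds.

Yes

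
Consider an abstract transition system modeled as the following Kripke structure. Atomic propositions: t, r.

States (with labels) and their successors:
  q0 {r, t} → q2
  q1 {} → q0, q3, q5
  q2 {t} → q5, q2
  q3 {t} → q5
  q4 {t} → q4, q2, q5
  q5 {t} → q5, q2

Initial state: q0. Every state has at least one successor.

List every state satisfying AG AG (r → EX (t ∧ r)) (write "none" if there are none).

{q2, q3, q4, q5}

States satisfying AG (r → EX (t ∧ r)): {q2, q3, q4, q5}.
States satisfying AG AG (r → EX (t ∧ r)): {q2, q3, q4, q5}.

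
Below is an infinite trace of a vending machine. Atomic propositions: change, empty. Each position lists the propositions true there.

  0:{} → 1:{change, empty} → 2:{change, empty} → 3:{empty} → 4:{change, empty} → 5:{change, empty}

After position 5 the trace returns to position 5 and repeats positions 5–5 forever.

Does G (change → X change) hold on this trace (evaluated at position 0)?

change → X change must hold at every position from 0 onward. It fails at position 2, so G (change → X change) is false.
Positions where change holds: 1, 2, 4, 5.
Check X change at each: 1→ok, 2→fails, 4→ok, 5→ok.

No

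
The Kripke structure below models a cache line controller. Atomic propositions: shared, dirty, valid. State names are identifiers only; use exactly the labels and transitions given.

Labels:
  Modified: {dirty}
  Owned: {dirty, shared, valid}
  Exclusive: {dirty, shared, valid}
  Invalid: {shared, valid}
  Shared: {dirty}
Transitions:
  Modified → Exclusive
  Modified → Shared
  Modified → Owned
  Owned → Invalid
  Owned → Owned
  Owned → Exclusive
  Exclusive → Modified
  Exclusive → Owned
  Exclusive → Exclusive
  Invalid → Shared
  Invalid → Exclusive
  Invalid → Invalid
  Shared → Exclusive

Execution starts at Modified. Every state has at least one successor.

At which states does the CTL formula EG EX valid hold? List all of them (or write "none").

States satisfying EX valid: {Modified, Owned, Exclusive, Invalid, Shared}.
States satisfying EG EX valid: {Modified, Owned, Exclusive, Invalid, Shared}.

{Modified, Owned, Exclusive, Invalid, Shared}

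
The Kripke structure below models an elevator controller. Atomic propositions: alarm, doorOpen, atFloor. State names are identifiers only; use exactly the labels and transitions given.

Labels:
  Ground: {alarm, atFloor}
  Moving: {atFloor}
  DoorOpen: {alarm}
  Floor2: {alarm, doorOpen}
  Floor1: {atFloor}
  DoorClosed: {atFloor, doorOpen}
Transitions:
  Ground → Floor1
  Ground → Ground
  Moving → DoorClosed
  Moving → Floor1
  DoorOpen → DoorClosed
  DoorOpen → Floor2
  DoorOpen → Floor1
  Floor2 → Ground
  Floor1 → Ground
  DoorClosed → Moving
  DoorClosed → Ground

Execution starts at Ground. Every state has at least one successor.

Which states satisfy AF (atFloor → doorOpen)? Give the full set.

{DoorOpen, Floor2, DoorClosed}

States satisfying atFloor → doorOpen: {DoorOpen, Floor2, DoorClosed}.
States satisfying AF (atFloor → doorOpen): {DoorOpen, Floor2, DoorClosed}.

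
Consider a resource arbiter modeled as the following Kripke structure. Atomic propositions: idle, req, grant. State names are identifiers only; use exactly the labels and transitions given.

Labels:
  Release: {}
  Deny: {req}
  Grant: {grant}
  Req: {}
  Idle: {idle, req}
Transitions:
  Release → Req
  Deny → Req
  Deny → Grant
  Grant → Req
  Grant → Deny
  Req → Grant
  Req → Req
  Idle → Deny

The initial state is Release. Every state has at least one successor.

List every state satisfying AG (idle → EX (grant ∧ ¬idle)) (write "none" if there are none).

{Release, Deny, Grant, Req}

States satisfying idle → EX (grant ∧ ¬idle): {Release, Deny, Grant, Req}.
States satisfying AG (idle → EX (grant ∧ ¬idle)): {Release, Deny, Grant, Req}.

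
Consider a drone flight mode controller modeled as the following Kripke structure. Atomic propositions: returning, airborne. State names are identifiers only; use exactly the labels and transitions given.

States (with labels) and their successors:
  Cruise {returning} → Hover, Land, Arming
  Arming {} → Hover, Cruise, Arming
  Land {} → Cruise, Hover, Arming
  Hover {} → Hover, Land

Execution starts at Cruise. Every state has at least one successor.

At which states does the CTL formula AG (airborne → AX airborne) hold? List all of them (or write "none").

States satisfying airborne → AX airborne: {Cruise, Arming, Land, Hover}.
States satisfying AG (airborne → AX airborne): {Cruise, Arming, Land, Hover}.

{Cruise, Arming, Land, Hover}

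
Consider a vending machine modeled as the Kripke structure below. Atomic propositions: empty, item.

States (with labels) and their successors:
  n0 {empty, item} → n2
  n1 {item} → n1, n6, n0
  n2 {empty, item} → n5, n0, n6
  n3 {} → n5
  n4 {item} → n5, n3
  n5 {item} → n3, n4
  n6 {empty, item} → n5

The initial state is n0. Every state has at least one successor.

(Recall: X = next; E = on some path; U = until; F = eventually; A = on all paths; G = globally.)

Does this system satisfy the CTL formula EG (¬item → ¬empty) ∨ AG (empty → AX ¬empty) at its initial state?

Satisfied

States satisfying ¬item → ¬empty: {n0, n1, n2, n3, n4, n5, n6}.
States satisfying EG (¬item → ¬empty): {n0, n1, n2, n3, n4, n5, n6}.
States satisfying empty → AX ¬empty: {n1, n3, n4, n5, n6}.
States satisfying AG (empty → AX ¬empty): {n3, n4, n5, n6}.
States satisfying EG (¬item → ¬empty) ∨ AG (empty → AX ¬empty): {n0, n1, n2, n3, n4, n5, n6}.
n0 ∈ Sat(EG (¬item → ¬empty) ∨ AG (empty → AX ¬empty)).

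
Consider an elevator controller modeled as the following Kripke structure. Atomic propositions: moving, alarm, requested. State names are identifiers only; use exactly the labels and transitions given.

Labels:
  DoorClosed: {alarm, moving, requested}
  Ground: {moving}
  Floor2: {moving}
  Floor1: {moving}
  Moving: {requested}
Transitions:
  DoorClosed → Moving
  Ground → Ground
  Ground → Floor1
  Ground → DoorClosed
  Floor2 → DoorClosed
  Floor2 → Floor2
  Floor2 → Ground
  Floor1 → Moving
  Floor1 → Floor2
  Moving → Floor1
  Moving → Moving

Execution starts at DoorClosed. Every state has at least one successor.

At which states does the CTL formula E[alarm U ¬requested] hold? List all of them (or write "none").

{Ground, Floor2, Floor1}

States satisfying alarm: {DoorClosed}.
States satisfying ¬requested: {Ground, Floor2, Floor1}.
States satisfying E[alarm U ¬requested]: {Ground, Floor2, Floor1}.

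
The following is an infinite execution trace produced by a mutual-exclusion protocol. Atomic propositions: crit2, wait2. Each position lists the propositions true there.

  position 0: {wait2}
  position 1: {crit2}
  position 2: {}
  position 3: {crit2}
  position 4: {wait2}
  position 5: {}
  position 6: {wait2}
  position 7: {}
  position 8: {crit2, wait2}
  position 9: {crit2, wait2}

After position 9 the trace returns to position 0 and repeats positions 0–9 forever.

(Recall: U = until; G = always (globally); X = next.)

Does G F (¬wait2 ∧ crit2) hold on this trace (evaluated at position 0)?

Satisfied

F (¬wait2 ∧ crit2) holds at every position 0..9, and those are all positions ever visited, so G F (¬wait2 ∧ crit2) holds.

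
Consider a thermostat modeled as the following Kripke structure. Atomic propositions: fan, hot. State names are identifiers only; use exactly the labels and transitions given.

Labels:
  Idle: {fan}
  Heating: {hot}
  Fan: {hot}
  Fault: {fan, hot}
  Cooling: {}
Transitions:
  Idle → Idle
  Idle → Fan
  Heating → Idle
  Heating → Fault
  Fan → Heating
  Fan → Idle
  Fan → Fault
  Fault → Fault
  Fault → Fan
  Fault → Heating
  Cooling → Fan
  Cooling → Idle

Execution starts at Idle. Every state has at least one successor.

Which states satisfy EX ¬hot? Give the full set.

States satisfying ¬hot: {Idle, Cooling}.
States satisfying EX ¬hot: {Idle, Heating, Fan, Cooling}.

{Idle, Heating, Fan, Cooling}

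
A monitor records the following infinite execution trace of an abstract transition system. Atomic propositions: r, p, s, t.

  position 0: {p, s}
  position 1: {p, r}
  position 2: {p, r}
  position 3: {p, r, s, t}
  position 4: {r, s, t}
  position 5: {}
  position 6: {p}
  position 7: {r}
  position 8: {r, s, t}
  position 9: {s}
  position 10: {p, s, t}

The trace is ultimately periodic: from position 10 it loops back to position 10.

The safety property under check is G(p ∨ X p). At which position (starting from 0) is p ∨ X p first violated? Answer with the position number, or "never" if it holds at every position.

Check p ∨ X p at each position in order: 0 ✓, 1 ✓, 2 ✓, 3 ✓.
At position 4 the labels are {r, s, t} and the next position 5 has {}, so p ∨ X p is false there. This is the first violation.

4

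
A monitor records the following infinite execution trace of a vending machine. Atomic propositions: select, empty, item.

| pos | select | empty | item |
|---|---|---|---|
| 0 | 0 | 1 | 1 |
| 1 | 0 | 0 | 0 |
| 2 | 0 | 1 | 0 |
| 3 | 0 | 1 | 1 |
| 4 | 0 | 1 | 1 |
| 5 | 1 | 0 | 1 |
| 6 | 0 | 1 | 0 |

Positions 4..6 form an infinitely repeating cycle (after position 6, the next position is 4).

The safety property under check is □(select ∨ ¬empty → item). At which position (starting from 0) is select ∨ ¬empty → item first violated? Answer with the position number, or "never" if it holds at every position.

Check select ∨ ¬empty → item at each position in order: 0 ✓.
At position 1 the labels are {}, so select ∨ ¬empty → item is false there. This is the first violation.

1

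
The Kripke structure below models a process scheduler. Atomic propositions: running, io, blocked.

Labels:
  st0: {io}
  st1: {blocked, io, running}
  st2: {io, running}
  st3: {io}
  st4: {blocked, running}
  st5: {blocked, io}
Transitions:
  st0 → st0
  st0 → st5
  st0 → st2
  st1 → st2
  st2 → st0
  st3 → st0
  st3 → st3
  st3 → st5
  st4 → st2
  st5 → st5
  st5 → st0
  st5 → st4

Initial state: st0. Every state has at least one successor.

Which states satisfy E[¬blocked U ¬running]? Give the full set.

{st0, st2, st3, st5}

States satisfying ¬blocked: {st0, st2, st3}.
States satisfying ¬running: {st0, st3, st5}.
States satisfying E[¬blocked U ¬running]: {st0, st2, st3, st5}.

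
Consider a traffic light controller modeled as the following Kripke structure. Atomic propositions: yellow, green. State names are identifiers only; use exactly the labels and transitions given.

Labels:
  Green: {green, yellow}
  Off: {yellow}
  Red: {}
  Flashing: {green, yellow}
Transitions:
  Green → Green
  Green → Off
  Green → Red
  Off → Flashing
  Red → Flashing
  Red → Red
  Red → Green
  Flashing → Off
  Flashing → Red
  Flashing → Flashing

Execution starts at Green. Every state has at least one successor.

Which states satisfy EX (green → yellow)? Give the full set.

{Green, Off, Red, Flashing}

States satisfying green → yellow: {Green, Off, Red, Flashing}.
States satisfying EX (green → yellow): {Green, Off, Red, Flashing}.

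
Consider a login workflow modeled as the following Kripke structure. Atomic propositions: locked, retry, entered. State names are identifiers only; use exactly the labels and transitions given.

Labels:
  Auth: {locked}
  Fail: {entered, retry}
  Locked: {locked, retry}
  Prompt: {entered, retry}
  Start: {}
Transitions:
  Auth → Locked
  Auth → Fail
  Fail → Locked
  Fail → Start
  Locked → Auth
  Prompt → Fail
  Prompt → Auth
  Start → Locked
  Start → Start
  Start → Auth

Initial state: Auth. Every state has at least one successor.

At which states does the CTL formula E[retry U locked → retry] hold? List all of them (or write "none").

{Fail, Locked, Prompt, Start}

States satisfying retry: {Fail, Locked, Prompt}.
States satisfying locked → retry: {Fail, Locked, Prompt, Start}.
States satisfying E[retry U locked → retry]: {Fail, Locked, Prompt, Start}.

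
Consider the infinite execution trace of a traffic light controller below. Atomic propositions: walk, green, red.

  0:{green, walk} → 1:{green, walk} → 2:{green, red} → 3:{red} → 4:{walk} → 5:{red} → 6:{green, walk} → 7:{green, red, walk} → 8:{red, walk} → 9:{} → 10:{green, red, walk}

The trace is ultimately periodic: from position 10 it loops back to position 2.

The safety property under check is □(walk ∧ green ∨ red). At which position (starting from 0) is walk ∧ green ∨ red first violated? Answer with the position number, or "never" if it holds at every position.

Check walk ∧ green ∨ red at each position in order: 0 ✓, 1 ✓, 2 ✓, 3 ✓.
At position 4 the labels are {walk}, so walk ∧ green ∨ red is false there. This is the first violation.

4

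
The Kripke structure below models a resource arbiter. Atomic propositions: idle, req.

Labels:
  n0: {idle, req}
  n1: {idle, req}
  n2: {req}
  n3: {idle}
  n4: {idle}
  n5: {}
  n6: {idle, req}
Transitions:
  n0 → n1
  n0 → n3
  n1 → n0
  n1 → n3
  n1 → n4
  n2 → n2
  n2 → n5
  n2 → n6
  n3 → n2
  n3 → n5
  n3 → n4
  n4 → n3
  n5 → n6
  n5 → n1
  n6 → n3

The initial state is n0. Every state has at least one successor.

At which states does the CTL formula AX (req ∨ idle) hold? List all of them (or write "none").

{n0, n1, n4, n5, n6}

States satisfying req ∨ idle: {n0, n1, n2, n3, n4, n6}.
States satisfying AX (req ∨ idle): {n0, n1, n4, n5, n6}.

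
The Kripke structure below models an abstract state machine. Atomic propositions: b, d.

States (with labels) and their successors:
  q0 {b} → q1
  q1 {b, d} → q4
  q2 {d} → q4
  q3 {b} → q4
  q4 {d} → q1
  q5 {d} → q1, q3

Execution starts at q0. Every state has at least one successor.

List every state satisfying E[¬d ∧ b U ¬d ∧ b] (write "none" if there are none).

States satisfying ¬d ∧ b: {q0, q3}.
States satisfying E[¬d ∧ b U ¬d ∧ b]: {q0, q3}.

{q0, q3}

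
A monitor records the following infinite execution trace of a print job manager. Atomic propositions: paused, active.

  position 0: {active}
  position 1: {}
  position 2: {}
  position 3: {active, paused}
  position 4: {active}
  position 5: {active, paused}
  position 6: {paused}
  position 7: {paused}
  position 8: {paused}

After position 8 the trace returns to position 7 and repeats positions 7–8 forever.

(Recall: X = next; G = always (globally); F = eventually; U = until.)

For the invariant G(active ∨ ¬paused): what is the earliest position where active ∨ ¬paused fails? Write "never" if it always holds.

Check active ∨ ¬paused at each position in order: 0 ✓, 1 ✓, 2 ✓, 3 ✓, 4 ✓, 5 ✓.
At position 6 the labels are {paused}, so active ∨ ¬paused is false there. This is the first violation.

6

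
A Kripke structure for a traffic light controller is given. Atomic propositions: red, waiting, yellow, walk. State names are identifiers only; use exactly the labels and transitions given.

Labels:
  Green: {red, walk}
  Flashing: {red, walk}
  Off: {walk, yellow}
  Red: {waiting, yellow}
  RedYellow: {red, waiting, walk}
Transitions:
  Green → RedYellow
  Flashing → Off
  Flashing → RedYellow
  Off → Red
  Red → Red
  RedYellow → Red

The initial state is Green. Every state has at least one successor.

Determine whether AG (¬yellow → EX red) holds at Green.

States satisfying ¬yellow → EX red: {Green, Flashing, Off, Red}.
States satisfying AG (¬yellow → EX red): {Off, Red}.
RedYellow is reachable from Green and violates ¬yellow → EX red, so AG fails at Green.
Green ∉ Sat(AG (¬yellow → EX red)).

No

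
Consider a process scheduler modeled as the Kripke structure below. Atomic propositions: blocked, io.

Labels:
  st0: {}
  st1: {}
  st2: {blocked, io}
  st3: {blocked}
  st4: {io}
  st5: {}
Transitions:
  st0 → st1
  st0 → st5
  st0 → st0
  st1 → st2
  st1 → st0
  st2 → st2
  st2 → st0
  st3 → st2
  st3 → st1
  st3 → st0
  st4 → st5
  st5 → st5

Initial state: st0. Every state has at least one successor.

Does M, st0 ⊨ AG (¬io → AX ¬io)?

No

States satisfying ¬io → AX ¬io: {st0, st2, st4, st5}.
States satisfying AG (¬io → AX ¬io): {st4, st5}.
st1 is reachable from st0 and violates ¬io → AX ¬io, so AG fails at st0.
st0 ∉ Sat(AG (¬io → AX ¬io)).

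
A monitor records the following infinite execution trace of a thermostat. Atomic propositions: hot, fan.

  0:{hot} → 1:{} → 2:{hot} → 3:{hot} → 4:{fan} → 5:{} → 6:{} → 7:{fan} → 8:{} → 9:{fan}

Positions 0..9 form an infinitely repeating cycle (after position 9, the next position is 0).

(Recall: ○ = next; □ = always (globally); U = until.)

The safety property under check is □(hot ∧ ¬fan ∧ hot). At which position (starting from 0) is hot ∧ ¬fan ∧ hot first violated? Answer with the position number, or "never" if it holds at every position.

1

Check hot ∧ ¬fan ∧ hot at each position in order: 0 ✓.
At position 1 the labels are {}, so hot ∧ ¬fan ∧ hot is false there. This is the first violation.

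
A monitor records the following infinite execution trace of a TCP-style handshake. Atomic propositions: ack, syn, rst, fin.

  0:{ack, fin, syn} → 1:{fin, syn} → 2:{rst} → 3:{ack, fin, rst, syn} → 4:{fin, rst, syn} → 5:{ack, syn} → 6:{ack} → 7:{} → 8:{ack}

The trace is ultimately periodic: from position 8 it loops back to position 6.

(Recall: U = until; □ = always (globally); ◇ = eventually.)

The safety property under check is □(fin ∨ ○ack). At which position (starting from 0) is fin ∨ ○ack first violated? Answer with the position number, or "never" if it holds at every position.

Check fin ∨ ○ack at each position in order: 0 ✓, 1 ✓, 2 ✓, 3 ✓, 4 ✓, 5 ✓.
At position 6 the labels are {ack} and the next position 7 has {}, so fin ∨ ○ack is false there. This is the first violation.

6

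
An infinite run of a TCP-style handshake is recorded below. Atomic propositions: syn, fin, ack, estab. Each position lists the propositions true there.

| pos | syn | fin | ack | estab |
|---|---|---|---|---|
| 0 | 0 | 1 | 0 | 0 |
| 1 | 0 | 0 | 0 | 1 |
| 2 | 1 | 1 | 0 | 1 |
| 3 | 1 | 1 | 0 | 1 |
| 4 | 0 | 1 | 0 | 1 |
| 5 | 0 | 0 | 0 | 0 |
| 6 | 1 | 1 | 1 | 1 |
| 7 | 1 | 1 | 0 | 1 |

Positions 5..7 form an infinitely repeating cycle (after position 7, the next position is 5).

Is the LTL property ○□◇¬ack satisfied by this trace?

The position after 0 is 1; □◇¬ack is true there.

Satisfied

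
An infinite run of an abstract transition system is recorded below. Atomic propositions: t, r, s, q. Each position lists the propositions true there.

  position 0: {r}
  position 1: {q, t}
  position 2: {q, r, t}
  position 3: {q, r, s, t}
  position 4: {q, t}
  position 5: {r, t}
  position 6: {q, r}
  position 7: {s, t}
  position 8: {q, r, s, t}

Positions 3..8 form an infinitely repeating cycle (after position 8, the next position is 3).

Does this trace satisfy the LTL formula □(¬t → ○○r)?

Satisfied

¬t → ○○r holds at every position 0..8, and those are all positions ever visited, so □(¬t → ○○r) holds.
Positions where ¬t holds: 0, 6.
Check ○○r at each: 0→ok, 6→ok.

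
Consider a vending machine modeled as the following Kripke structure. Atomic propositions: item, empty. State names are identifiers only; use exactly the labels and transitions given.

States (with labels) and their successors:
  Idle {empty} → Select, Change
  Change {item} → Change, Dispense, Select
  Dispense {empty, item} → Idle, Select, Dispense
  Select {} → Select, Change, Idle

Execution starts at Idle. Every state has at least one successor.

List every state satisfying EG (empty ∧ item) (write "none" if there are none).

States satisfying empty ∧ item: {Dispense}.
States satisfying EG (empty ∧ item): {Dispense}.

{Dispense}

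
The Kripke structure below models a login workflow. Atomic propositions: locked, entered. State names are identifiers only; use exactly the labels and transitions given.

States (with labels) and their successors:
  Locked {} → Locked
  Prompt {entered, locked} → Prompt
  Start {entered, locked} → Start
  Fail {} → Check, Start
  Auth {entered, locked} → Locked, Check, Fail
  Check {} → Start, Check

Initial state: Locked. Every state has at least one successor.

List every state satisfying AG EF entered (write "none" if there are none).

States satisfying EF entered: {Prompt, Start, Fail, Auth, Check}.
States satisfying AG EF entered: {Prompt, Start, Fail, Check}.

{Prompt, Start, Fail, Check}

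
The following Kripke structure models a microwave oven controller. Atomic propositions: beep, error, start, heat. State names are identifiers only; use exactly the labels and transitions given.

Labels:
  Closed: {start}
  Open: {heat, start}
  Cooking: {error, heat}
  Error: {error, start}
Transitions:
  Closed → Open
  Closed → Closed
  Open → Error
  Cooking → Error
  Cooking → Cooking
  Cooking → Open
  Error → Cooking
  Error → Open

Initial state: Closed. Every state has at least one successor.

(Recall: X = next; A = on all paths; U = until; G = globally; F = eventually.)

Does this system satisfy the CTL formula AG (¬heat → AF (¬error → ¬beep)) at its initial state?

States satisfying ¬heat → AF (¬error → ¬beep): {Closed, Open, Cooking, Error}.
States satisfying AG (¬heat → AF (¬error → ¬beep)): {Closed, Open, Cooking, Error}.
Every state reachable from Closed satisfies ¬heat → AF (¬error → ¬beep).
Closed ∈ Sat(AG (¬heat → AF (¬error → ¬beep))).

Holds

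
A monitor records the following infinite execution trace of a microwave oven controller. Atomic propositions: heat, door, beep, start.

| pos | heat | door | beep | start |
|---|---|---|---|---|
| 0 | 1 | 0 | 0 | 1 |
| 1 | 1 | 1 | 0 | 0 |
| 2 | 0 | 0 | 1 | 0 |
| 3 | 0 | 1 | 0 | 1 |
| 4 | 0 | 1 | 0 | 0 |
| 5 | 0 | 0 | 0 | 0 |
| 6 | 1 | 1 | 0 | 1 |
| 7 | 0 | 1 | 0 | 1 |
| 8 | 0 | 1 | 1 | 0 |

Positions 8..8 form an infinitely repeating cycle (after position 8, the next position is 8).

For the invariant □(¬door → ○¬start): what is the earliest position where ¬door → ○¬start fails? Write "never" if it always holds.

Check ¬door → ○¬start at each position in order: 0 ✓, 1 ✓.
At position 2 the labels are {beep} and the next position 3 has {door, start}, so ¬door → ○¬start is false there. This is the first violation.

2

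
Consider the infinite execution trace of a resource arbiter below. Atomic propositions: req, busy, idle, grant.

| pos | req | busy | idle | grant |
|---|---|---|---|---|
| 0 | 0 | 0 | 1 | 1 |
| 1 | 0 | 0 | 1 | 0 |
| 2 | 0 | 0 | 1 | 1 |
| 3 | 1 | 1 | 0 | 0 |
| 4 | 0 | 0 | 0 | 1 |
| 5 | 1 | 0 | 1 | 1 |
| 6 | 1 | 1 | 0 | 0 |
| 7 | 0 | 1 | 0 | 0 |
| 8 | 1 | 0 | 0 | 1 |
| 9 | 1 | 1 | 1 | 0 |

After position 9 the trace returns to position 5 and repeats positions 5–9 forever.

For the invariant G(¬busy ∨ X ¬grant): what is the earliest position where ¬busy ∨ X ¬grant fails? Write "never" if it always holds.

3

Check ¬busy ∨ X ¬grant at each position in order: 0 ✓, 1 ✓, 2 ✓.
At position 3 the labels are {busy, req} and the next position 4 has {grant}, so ¬busy ∨ X ¬grant is false there. This is the first violation.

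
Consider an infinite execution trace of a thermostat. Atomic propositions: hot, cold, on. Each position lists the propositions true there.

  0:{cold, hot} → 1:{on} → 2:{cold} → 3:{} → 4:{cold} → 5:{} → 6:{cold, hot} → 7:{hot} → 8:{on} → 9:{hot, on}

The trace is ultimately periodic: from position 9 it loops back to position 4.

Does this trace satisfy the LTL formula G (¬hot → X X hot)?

Does not hold

¬hot → X X hot must hold at every position from 0 onward. It fails at position 1, so G (¬hot → X X hot) is false.
Positions where ¬hot holds: 1, 2, 3, 4, 5, 8.
Check X X hot at each: 1→fails, 2→fails, 3→fails, 4→ok, 5→ok, 8→fails.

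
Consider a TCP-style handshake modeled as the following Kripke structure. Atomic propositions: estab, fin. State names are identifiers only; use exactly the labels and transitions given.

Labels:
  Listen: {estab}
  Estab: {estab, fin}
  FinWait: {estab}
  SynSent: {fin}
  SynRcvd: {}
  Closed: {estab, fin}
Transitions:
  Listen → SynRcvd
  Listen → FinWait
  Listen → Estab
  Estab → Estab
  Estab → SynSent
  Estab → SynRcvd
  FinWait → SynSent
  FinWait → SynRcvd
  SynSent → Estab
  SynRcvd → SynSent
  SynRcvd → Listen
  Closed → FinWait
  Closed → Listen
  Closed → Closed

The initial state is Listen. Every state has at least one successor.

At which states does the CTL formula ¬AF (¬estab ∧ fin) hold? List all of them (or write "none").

{Listen, Estab, FinWait, SynRcvd, Closed}

States satisfying ¬estab ∧ fin: {SynSent}.
States satisfying AF (¬estab ∧ fin): {SynSent}.
States satisfying ¬AF (¬estab ∧ fin): {Listen, Estab, FinWait, SynRcvd, Closed}.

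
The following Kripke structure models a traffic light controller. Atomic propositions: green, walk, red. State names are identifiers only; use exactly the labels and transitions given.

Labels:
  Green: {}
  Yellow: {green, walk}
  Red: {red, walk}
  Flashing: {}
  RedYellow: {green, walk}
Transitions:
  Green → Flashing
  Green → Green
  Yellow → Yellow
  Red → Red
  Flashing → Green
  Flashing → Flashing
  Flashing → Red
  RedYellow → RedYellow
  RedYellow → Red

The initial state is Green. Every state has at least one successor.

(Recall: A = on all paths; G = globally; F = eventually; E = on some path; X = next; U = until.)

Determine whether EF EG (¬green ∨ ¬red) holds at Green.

Holds

States satisfying EG (¬green ∨ ¬red): {Green, Yellow, Red, Flashing, RedYellow}.
States satisfying EF EG (¬green ∨ ¬red): {Green, Yellow, Red, Flashing, RedYellow}.
Some path from Green reaches a state where EG (¬green ∨ ¬red) holds.
Green ∈ Sat(EF EG (¬green ∨ ¬red)).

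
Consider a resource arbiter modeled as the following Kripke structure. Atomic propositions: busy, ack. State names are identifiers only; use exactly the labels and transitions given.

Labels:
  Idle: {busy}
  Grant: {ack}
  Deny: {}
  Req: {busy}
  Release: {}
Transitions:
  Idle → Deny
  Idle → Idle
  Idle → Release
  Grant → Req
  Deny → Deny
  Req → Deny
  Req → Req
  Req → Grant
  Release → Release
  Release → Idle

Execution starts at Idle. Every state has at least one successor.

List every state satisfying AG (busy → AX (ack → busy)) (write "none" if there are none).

{Idle, Deny, Release}

States satisfying busy → AX (ack → busy): {Idle, Grant, Deny, Release}.
States satisfying AG (busy → AX (ack → busy)): {Idle, Deny, Release}.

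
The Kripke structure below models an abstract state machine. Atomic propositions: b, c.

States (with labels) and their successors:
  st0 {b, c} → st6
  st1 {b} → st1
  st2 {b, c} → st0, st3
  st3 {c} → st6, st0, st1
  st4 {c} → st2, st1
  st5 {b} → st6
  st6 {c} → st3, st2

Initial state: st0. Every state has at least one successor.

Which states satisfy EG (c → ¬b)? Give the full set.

States satisfying c → ¬b: {st1, st3, st4, st5, st6}.
States satisfying EG (c → ¬b): {st1, st3, st4, st5, st6}.

{st1, st3, st4, st5, st6}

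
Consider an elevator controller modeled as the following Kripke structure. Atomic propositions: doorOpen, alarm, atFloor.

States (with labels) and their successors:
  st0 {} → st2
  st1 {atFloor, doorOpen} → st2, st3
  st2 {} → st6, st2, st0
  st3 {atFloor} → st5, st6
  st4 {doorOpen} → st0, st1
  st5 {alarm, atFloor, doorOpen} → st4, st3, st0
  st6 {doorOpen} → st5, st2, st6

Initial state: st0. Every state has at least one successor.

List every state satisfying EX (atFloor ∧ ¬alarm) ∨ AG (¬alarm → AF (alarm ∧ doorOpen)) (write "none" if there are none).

States satisfying atFloor ∧ ¬alarm: {st1, st3}.
States satisfying EX (atFloor ∧ ¬alarm): {st1, st4, st5}.
States satisfying ¬alarm → AF (alarm ∧ doorOpen): {st5}.
States satisfying AG (¬alarm → AF (alarm ∧ doorOpen)): ∅.
States satisfying EX (atFloor ∧ ¬alarm) ∨ AG (¬alarm → AF (alarm ∧ doorOpen)): {st1, st4, st5}.

{st1, st4, st5}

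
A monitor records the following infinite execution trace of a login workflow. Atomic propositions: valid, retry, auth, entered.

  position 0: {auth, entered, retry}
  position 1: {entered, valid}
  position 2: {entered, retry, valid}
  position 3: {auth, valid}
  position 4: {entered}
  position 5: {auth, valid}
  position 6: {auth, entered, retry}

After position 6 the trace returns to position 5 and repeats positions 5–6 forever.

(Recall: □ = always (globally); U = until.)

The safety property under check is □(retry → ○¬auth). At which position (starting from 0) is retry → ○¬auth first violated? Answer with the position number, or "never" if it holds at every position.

2

Check retry → ○¬auth at each position in order: 0 ✓, 1 ✓.
At position 2 the labels are {entered, retry, valid} and the next position 3 has {auth, valid}, so retry → ○¬auth is false there. This is the first violation.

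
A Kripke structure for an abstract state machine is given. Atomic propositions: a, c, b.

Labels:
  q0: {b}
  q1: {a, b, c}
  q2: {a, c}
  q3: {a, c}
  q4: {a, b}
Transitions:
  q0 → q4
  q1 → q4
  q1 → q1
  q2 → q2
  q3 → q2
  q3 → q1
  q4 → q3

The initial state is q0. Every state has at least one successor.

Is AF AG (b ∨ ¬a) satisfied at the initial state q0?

States satisfying AG (b ∨ ¬a): ∅.
States satisfying AF AG (b ∨ ¬a): ∅.
There is a path from q0 along which AG (b ∨ ¬a) never holds.
q0 ∉ Sat(AF AG (b ∨ ¬a)).

Does not hold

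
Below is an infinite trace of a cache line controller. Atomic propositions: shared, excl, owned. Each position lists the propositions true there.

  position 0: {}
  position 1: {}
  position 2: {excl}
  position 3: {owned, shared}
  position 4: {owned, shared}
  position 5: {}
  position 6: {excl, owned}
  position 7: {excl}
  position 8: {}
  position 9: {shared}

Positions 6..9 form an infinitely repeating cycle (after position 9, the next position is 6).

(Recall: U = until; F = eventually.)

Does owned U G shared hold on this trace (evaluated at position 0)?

Walking from position 0: at position 0, G shared has not yet held and owned fails, so owned U G shared is false.

Does not hold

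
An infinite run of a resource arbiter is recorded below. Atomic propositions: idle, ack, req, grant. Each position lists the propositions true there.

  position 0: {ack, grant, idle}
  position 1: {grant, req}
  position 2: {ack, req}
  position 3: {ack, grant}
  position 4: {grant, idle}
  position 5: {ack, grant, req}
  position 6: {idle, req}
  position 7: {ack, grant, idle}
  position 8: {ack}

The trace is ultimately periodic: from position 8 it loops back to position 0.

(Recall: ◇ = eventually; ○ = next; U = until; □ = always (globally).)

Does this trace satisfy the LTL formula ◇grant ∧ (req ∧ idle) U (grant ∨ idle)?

Yes

grant holds at position 0, which is reachable from 0, so ◇grant holds.
Walking from position 0: grant ∨ idle first holds at position 0, and req ∧ idle holds at every earlier position along the way, so (req ∧ idle) U (grant ∨ idle) holds.
At position 0: ◇grant is true; (req ∧ idle) U (grant ∨ idle) is true; so ◇grant ∧ (req ∧ idle) U (grant ∨ idle) is true.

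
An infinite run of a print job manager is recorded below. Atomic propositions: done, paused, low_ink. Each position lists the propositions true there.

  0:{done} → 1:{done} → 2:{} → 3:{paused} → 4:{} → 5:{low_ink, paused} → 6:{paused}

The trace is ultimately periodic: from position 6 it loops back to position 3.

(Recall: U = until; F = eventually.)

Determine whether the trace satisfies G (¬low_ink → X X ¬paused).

Violated

¬low_ink → X X ¬paused must hold at every position from 0 onward. It fails at position 1, so G (¬low_ink → X X ¬paused) is false.
Positions where ¬low_ink holds: 0, 1, 2, 3, 4, 6.
Check X X ¬paused at each: 0→ok, 1→fails, 2→ok, 3→fails, 4→fails, 6→ok.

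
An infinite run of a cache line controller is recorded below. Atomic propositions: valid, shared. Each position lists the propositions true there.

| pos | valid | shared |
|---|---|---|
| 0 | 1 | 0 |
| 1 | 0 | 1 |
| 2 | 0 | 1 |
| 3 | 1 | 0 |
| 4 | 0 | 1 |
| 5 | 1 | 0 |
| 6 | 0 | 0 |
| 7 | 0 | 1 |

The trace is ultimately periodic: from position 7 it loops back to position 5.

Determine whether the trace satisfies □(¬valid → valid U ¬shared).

Violated

¬valid → valid U ¬shared must hold at every position from 0 onward. It fails at position 1, so □(¬valid → valid U ¬shared) is false.
Positions where ¬valid holds: 1, 2, 4, 6, 7.
Check valid U ¬shared at each: 1→fails, 2→fails, 4→fails, 6→ok, 7→fails.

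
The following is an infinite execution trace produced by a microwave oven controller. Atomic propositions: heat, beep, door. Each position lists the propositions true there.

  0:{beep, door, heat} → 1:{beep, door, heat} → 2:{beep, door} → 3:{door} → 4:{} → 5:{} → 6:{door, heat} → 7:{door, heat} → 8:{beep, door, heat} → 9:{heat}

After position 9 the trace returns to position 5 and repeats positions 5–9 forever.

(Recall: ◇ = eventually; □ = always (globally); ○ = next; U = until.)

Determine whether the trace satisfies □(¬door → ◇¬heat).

Holds

¬door → ◇¬heat holds at every position 0..9, and those are all positions ever visited, so □(¬door → ◇¬heat) holds.
Positions where ¬door holds: 4, 5, 9.
Check ◇¬heat at each: 4→ok, 5→ok, 9→ok.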